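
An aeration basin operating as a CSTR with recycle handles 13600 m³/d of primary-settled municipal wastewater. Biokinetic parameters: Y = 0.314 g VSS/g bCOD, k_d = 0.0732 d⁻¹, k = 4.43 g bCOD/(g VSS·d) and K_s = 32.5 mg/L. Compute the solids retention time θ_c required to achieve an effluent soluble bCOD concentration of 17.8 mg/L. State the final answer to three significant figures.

From 1/θ_c = Y·k·S/(K_s + S) − k_d: Y·k·S/(K_s+S) = 0.314 × 4.43 × 17.8 / (32.5 + 17.8) = 0.4922 d⁻¹.
θ_c = 1/(μ − k_d) = 1/(0.4922 − 0.0732) = 1/0.4190 = 2.386 d.

θ_c ≈ 2.39 d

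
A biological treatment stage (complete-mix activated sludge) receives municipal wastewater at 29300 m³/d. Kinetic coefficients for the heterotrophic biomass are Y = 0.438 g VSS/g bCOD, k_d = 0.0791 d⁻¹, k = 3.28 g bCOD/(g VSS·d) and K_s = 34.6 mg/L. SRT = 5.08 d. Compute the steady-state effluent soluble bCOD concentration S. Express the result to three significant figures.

From the Monod/SRT balance for a CMAS, S = K_s·(1+k_d θ_c)/[θ_c·(Y k − k_d) − 1] = 34.6 × (1 + 0.0791 × 5.08) / [5.08 × (0.438 × 3.28 − 0.0791) − 1] = 48.50 / 5.896 = 8.226 mg/L.

S ≈ 8.23 mg/L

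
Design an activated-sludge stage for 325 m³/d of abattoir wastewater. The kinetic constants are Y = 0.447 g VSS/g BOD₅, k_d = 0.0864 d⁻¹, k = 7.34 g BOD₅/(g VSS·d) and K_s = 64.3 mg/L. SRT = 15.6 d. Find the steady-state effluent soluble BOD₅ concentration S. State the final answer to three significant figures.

S ≈ 3.09 mg/L

From the Monod/SRT balance for a CMAS, S = K_s·(1+k_d θ_c)/[θ_c·(Y k − k_d) − 1] = 64.3 × (1 + 0.0864 × 15.6) / [15.6 × (0.447 × 7.34 − 0.0864) − 1] = 151.0 / 48.84 = 3.091 mg/L.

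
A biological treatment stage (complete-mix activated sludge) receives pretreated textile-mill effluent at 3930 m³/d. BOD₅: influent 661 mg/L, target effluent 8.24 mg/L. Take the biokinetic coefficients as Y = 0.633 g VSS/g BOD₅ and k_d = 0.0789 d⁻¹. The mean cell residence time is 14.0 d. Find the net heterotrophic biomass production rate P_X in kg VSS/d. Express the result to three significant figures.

Correct the yield for decay: Y_obs = Y/(1 + k_d θ_c) = 0.633 / (1 + 0.0789 × 14.0) = 0.633 / 2.105 = 0.3008.
Substrate removed = Q·(S₀ − S) = 3930 m³/d × (661 − 8.24) g/m³ = 2.57×10^6 g/d = 2565 kg/d.
Biomass produced: P_X = Y_obs·Q·ΔS = 0.3008 × 2565 ≈ 771.6 kg VSS/d.

P_X ≈ 772 kg VSS/d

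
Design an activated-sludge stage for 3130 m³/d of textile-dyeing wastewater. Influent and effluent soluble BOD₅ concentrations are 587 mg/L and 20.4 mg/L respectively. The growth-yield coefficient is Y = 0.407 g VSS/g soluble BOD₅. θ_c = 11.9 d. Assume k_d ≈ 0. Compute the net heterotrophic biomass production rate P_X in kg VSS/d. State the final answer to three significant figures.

P_X ≈ 722 kg VSS/d

With endogenous decay neglected, the observed yield equals the true yield: Y_obs = Y = 0.407 g VSS/g soluble BOD₅.
Substrate removed = Q·(S₀ − S) = 3130 m³/d × (587 − 20.4) g/m³ = 1.77×10^6 g/d = 1773 kg/d.
Biomass produced: P_X = Y_obs·Q·ΔS = 0.4070 × 1773 ≈ 721.8 kg VSS/d.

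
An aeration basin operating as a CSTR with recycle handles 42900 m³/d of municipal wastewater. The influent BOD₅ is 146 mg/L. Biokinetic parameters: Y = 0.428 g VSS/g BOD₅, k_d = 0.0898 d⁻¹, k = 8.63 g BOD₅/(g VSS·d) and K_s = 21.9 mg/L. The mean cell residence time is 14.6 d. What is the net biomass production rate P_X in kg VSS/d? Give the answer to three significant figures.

For a completely mixed reactor with recycle the Lawrence–McCarty relation gives S = K_s·(1 + k_d·θ_c) / [θ_c·(Y·k − k_d) − 1] = 21.9 × (1 + 0.0898 × 14.6) / [14.6 × (0.428 × 8.63 − 0.0898) − 1] = 50.61 / 51.62 = 0.9806 mg/L.
Y_obs = Y / (1 + k_d θ_c) = 0.428 / (1 + 0.0898 × 14.6) = 0.428 / 2.311 = 0.1852.
ΔS = 146 − 0.981 = 145.0 mg/L, so the substrate removal rate is 42900 × 145.0/1000 = 6221 kg BOD₅/d.
Biomass produced: P_X = Y_obs·Q·ΔS = 0.1852 × 6221 ≈ 1152 kg VSS/d.

P_X ≈ 1150 kg VSS/d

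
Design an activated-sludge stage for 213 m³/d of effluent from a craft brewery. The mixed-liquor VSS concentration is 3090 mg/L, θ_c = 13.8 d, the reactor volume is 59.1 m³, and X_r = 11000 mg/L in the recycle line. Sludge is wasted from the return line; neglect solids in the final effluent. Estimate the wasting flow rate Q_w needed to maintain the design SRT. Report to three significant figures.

Q_w ≈ 1.20 m³/d

θ_c = V·X/(Q_w·X_r) when wasting from the recycle, so Q_w = V·X/(θ_c·X_r) = 59.10 × 3090 / (13.8 × 11000) = 1.203 m³/d.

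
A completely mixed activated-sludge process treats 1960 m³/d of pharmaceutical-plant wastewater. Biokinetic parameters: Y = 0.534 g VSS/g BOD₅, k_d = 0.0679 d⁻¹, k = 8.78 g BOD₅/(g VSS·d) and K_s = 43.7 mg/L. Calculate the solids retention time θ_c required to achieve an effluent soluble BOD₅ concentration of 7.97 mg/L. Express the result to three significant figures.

θ_c ≈ 1.53 d

At the target effluent, Y k S/(K_s+S) = 0.534×8.78×7.97/51.67 = 0.7232 d⁻¹.
θ_c = 1/(μ − k_d) = 1/(0.7232 − 0.0679) = 1/0.6553 = 1.526 d.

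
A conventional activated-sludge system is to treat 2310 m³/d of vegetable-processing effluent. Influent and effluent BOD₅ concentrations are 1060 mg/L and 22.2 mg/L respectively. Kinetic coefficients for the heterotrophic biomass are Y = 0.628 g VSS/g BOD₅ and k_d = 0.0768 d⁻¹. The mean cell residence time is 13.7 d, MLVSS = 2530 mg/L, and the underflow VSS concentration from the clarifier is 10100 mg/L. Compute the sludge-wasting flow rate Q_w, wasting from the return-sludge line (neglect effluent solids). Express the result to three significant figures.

From the SRT design equation V = Y Q (S₀−S) θ_c / [X (1 + k_d θ_c)] = 0.628 × 2310 × (1060 − 22.2) × 13.7 / [2530 × (1 + 0.0768 × 13.7)] = 2.06×10^7 / 5192 = 3973 m³.
Q_w = (V·X)/(θ_c X_r) = 3973 × 2530 / (13.7 × 10100) = 72.64 m³/d.

Q_w ≈ 72.6 m³/d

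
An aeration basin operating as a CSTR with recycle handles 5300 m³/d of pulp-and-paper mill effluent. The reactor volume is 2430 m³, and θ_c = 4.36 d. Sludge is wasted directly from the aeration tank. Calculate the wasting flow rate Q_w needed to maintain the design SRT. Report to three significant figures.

Wasting from the aeration tank: Q_w = V / θ_c = 2430 / 4.36 = 557.3 m³/d.

Q_w ≈ 557 m³/d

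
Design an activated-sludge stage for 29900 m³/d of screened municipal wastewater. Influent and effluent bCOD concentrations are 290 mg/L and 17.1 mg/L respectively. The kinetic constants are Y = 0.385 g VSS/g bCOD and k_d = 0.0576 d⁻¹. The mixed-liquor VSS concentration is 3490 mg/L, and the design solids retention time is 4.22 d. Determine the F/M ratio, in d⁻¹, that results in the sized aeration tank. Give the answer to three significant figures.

F/M ≈ 0.813 d⁻¹

Rearranging the biomass balance for a CMAS with decay, V = Y·Q·ΔS·θ_c / [X·(1+k_d θ_c)] = 0.385 × 29900 × (290 − 17.1) × 4.22 / [3490 × (1 + 0.0576 × 4.22)] = 1.33×10^7 / 4338 = 3056 m³.
F/M = Q·S₀ / (V·X) = 29900 × 290 / (3056 × 3490) = 0.8131 g bCOD·(g VSS·d)⁻¹.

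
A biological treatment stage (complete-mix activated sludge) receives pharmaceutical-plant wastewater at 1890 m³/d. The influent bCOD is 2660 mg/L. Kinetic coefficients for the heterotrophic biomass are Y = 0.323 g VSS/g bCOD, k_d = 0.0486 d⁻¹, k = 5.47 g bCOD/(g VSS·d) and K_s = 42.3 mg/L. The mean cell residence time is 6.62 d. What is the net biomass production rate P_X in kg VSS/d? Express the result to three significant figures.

For a completely mixed reactor with recycle the Lawrence–McCarty relation gives S = K_s·(1 + k_d·θ_c) / [θ_c·(Y·k − k_d) − 1] = 42.3 × (1 + 0.0486 × 6.62) / [6.62 × (0.323 × 5.47 − 0.0486) − 1] = 55.91 / 10.37 = 5.389 mg/L.
The observed yield is Y_obs = Y/(1 + k_d·θ_c) = 0.323 / (1 + 0.0486 × 6.62) = 0.323 / 1.322 = 0.2444 g VSS per g bCOD removed.
Substrate removed = Q·(S₀ − S) = 1890 m³/d × (2660 − 5.39) g/m³ = 5.02×10^6 g/d = 5017 kg/d.
Net biomass production P_X = Y_obs × Q·(S₀ − S) = 0.2444 × 5017 = 1226 kg VSS/d.

P_X ≈ 1230 kg VSS/d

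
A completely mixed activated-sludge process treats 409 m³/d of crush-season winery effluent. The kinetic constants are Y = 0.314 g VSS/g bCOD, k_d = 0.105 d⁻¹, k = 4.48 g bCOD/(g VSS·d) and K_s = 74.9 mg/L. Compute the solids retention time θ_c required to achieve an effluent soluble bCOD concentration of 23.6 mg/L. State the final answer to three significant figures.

θ_c ≈ 4.31 d

At the target effluent, Y k S/(K_s+S) = 0.314×4.48×23.6/98.50 = 0.3370 d⁻¹.
θ_c = 1/(μ − k_d) = 1/(0.3370 − 0.105) = 1/0.2320 = 4.310 d.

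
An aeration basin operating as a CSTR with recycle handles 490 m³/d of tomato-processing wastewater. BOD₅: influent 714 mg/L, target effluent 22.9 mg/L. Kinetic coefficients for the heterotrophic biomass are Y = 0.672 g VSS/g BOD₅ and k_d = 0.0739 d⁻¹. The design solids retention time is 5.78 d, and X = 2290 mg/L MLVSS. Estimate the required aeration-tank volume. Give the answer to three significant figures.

From the SRT design equation V = Y Q (S₀−S) θ_c / [X (1 + k_d θ_c)] = 0.672 × 490 × (714 − 22.9) × 5.78 / [2290 × (1 + 0.0739 × 5.78)] = 1.32×10^6 / 3268 = 402.5 m³.

V ≈ 402 m³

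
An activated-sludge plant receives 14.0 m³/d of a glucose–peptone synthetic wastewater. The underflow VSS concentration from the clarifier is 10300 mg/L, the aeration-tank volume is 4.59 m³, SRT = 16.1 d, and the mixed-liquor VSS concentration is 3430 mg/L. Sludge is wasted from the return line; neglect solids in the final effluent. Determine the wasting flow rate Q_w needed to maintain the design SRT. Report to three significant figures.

Q_w ≈ 0.0949 m³/d

Wasting from the return line (neglecting effluent solids): Q_w = V·X / (θ_c·X_r) = 4.590 × 3430 / (16.1 × 10300) = 0.09494 m³/d.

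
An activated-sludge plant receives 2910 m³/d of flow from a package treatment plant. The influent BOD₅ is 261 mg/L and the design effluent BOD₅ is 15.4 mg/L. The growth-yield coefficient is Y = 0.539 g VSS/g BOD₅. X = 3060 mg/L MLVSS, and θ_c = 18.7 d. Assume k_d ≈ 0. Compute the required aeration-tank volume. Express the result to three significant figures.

With k_d = 0 the design equation reduces to V = Y Q (S₀−S) θ_c / X = 0.539 × 2910 × (261 − 15.4) × 18.7 / 3060 = 2354 m³.

V ≈ 2350 m³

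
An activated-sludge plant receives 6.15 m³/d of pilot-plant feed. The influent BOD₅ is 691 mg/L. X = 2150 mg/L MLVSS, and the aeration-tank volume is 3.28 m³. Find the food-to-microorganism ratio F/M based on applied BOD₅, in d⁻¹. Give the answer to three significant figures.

F/M = applied load / biomass = Q·S₀/(V·X) = 6.15 × 691 / (3.280 × 2150) = 0.6026 d⁻¹.

F/M ≈ 0.603 d⁻¹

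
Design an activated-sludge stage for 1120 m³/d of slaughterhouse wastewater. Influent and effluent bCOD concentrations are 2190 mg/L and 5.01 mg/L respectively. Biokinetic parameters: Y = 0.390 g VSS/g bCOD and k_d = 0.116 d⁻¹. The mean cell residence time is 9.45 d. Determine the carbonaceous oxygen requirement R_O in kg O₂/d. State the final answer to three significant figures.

R_O ≈ 1800 kg O₂/d

The observed yield is Y_obs = Y/(1 + k_d·θ_c) = 0.390 / (1 + 0.116 × 9.45) = 0.390 / 2.096 = 0.1861 g VSS per g bCOD removed.
Mass of bCOD removed per day: Q(S₀ − S) = 1120 × 2185 g/m³ = 2447 kg/d.
Biomass synthesised: P_X = Y_obs × 2447 = 455.3 kg VSS/d.
R_O = Q·(S₀ − S) − 1.42·P_X = 2447 − 1.42 × 455.3 = 1801 kg O₂/d.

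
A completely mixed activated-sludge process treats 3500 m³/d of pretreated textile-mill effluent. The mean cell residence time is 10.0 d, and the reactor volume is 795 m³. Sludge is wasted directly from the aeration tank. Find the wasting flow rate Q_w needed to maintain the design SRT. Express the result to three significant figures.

With mixed-liquor wasting, θ_c = V/Q_w, so Q_w = V/θ_c = 795.0/10.0 = 79.50 m³/d.

Q_w ≈ 79.5 m³/d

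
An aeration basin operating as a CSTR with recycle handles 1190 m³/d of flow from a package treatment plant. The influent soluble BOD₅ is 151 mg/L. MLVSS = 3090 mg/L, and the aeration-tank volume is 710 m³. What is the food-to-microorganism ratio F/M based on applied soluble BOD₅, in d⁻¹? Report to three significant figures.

F/M ≈ 0.0819 d⁻¹

F/M = Q·S₀ / (V·X) = 1190 × 151 / (710.0 × 3090) = 0.08190 g soluble BOD₅·(g VSS·d)⁻¹.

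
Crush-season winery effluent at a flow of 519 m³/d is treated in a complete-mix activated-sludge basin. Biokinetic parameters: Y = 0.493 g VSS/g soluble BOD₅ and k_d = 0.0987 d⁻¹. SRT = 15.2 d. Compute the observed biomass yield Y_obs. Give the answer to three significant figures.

Y_obs = Y / (1 + k_d θ_c) = 0.493 / (1 + 0.0987 × 15.2) = 0.493 / 2.500 = 0.1972.

Y_obs ≈ 0.197 g VSS/g soluble BOD₅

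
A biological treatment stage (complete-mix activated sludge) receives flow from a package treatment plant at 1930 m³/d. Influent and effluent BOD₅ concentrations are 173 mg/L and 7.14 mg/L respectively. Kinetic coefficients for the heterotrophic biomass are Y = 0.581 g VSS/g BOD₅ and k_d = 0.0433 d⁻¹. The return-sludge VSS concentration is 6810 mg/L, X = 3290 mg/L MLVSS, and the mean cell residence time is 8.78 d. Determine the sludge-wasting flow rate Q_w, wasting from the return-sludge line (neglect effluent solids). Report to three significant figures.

Steady-state biomass mass balance: V·X·(1 + k_d·θ_c) = Y·Q·(S₀ − S)·θ_c, so V = 0.581 × 1930 × (173 − 7.14) × 8.78 / [3290 × (1 + 0.0433 × 8.78)] = 1.63×10^6 / 4541 = 359.6 m³.
Wasting from the return line (neglecting effluent solids): Q_w = V·X / (θ_c·X_r) = 359.6 × 3290 / (8.78 × 6810) = 19.79 m³/d.

Q_w ≈ 19.8 m³/d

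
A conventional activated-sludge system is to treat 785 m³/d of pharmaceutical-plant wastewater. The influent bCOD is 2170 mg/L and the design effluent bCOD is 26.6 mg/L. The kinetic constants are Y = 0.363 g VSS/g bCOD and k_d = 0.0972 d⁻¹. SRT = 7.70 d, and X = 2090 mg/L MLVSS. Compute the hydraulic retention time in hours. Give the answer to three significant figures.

τ ≈ 39.3 h

Rearranging the biomass balance for a CMAS with decay, V = Y·Q·ΔS·θ_c / [X·(1+k_d θ_c)] = 0.363 × 785 × (2170 − 26.6) × 7.70 / [2090 × (1 + 0.0972 × 7.70)] = 4.7×10^6 / 3654 = 1287 m³.
Hydraulic retention time τ = V/Q = 1287 / 785 = 1.639 d = 39.35 h.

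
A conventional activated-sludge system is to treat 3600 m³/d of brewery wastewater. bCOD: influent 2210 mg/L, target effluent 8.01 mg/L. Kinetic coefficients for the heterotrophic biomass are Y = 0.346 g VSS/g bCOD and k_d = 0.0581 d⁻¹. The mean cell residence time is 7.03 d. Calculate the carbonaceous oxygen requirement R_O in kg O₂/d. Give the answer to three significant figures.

R_O ≈ 5160 kg O₂/d

Y_obs = Y / (1 + k_d θ_c) = 0.346 / (1 + 0.0581 × 7.03) = 0.346 / 1.408 = 0.2457.
ΔS = 2210 − 8.01 = 2202 mg/L, so the substrate removal rate is 3600 × 2202/1000 = 7927 kg bCOD/d.
Net sludge production P_X = 0.2457 × 7927 = 1947 kg VSS/d.
Carbonaceous O₂ demand = substrate oxidised − cell-mass equivalent = 7927 − 1.42 × 1947 = 5162 kg O₂/d.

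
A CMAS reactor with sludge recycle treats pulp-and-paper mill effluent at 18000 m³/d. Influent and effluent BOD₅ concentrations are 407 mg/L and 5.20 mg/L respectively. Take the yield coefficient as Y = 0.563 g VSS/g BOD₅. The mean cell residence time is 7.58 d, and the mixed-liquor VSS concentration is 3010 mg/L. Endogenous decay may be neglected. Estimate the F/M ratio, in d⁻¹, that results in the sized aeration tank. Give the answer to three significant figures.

With k_d = 0 the design equation reduces to V = Y Q (S₀−S) θ_c / X = 0.563 × 18000 × (407 − 5.20) × 7.58 / 3010 = 10254 m³.
Food-to-microorganism ratio F/M = Q S₀ / (V X) = 18000 × 407 / (10254 × 3010) = 0.2374 d⁻¹.

F/M ≈ 0.237 d⁻¹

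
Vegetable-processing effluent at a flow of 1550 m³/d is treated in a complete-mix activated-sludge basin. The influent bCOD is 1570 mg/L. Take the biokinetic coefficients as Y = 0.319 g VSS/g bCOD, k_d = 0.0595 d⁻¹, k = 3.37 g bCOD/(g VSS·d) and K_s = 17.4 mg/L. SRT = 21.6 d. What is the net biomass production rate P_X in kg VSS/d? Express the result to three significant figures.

P_X ≈ 339 kg VSS/d

Effluent substrate depends only on kinetics and SRT: S = K_s(1 + k_d θ_c) / [θ_c(Yk − k_d) − 1] = 17.4 × (1 + 0.0595 × 21.6) / [21.6 × (0.319 × 3.37 − 0.0595) − 1] = 39.76 / 20.94 = 1.899 mg/L.
Observed yield with endogenous decay: Y_obs = Y / (1 + k_d·θ_c) = 0.319 / (1 + 0.0595 × 21.6) = 0.319 / 2.285 = 0.1396 g VSS/g bCOD.
Q·(S₀ − S) = 1550 × (1570 − 1.90) × 10⁻³ = 2431 kg/d removed.
Biomass produced: P_X = Y_obs·Q·ΔS = 0.1396 × 2431 ≈ 339.3 kg VSS/d.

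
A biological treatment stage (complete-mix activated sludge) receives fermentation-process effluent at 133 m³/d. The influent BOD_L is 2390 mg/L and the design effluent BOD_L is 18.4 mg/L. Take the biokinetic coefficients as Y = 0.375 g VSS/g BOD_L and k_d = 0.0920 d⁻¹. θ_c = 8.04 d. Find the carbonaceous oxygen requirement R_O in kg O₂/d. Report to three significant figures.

The observed yield is Y_obs = Y/(1 + k_d·θ_c) = 0.375 / (1 + 0.0920 × 8.04) = 0.375 / 1.740 = 0.2156 g VSS per g BOD_L removed.
Substrate removed = Q·(S₀ − S) = 133 m³/d × (2390 − 18.4) g/m³ = 3.15×10^5 g/d = 315.4 kg/d.
P_X = Y_obs·Q·(S₀ − S) = 0.2156 × 315.4 = 67.99 kg VSS/d.
Carbonaceous O₂ demand = substrate oxidised − cell-mass equivalent = 315.4 − 1.42 × 67.99 = 218.9 kg O₂/d.

R_O ≈ 219 kg O₂/d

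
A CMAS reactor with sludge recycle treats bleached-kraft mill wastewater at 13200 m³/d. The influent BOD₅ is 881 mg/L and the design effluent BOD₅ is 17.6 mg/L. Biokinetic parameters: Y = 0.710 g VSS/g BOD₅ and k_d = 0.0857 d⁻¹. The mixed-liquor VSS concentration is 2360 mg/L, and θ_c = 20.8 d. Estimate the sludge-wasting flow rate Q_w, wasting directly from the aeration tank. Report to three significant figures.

Steady-state biomass mass balance: V·X·(1 + k_d·θ_c) = Y·Q·(S₀ − S)·θ_c, so V = 0.710 × 13200 × (881 − 17.6) × 20.8 / [2360 × (1 + 0.0857 × 20.8)] = 1.68×10^8 / 6567 = 25630 m³.
Wasting from the aeration tank: Q_w = V / θ_c = 25630 / 20.8 = 1232 m³/d.

Q_w ≈ 1230 m³/d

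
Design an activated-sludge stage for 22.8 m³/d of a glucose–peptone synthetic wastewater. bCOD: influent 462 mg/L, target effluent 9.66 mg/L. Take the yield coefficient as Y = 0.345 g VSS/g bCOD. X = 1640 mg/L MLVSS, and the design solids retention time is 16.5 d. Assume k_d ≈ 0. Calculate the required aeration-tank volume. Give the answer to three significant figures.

With k_d = 0 the design equation reduces to V = Y Q (S₀−S) θ_c / X = 0.345 × 22.8 × (462 − 9.66) × 16.5 / 1640 = 35.80 m³.

V ≈ 35.8 m³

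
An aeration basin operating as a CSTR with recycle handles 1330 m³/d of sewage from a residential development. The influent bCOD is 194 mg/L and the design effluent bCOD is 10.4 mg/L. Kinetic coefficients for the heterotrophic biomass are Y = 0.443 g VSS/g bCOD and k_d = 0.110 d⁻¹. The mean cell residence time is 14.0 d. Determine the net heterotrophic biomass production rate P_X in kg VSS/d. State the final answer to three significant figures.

P_X ≈ 42.6 kg VSS/d

The observed yield is Y_obs = Y/(1 + k_d·θ_c) = 0.443 / (1 + 0.110 × 14.0) = 0.443 / 2.540 = 0.1744 g VSS per g bCOD removed.
Mass of bCOD removed per day: Q(S₀ − S) = 1330 × 183.6 g/m³ = 244.2 kg/d.
So the net sludge growth is P_X = 0.1744 × 244.2 = 42.59 kg VSS/d.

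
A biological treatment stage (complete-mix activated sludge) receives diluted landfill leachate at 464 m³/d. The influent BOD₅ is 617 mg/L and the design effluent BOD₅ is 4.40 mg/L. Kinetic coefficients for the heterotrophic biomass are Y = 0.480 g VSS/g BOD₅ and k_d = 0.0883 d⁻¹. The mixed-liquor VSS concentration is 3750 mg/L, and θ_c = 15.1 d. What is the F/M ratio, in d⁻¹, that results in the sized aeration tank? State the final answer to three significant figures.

Rearranging the biomass balance for a CMAS with decay, V = Y·Q·ΔS·θ_c / [X·(1+k_d θ_c)] = 0.480 × 464 × (617 − 4.40) × 15.1 / [3750 × (1 + 0.0883 × 15.1)] = 2.06×10^6 / 8750 = 235.5 m³.
F/M = Q·S₀ / (V·X) = 464 × 617 / (235.5 × 3750) = 0.3242 g BOD₅·(g VSS·d)⁻¹.

F/M ≈ 0.324 d⁻¹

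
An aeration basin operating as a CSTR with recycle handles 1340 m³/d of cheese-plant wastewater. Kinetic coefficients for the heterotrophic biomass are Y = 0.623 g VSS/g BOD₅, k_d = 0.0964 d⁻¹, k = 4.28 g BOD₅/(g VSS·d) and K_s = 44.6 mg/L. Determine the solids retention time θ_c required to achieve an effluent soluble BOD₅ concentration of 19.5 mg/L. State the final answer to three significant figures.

θ_c ≈ 1.40 d

At the target effluent, Y k S/(K_s+S) = 0.623×4.28×19.5/64.10 = 0.8112 d⁻¹.
Then 1/θ_c = μ − k_d = 0.8112 − 0.0964 = 0.7148 d⁻¹, giving θ_c = 1.399 d.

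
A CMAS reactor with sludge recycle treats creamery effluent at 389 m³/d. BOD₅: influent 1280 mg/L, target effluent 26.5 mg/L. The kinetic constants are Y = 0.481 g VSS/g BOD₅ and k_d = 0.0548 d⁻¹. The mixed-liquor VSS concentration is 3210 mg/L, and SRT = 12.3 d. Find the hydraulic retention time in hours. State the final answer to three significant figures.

From the SRT design equation V = Y Q (S₀−S) θ_c / [X (1 + k_d θ_c)] = 0.481 × 389 × (1280 − 26.5) × 12.3 / [3210 × (1 + 0.0548 × 12.3)] = 2.88×10^6 / 5374 = 536.9 m³.
Hydraulic retention time τ = V/Q = 536.9 / 389 = 1.380 d = 33.12 h.

τ ≈ 33.1 h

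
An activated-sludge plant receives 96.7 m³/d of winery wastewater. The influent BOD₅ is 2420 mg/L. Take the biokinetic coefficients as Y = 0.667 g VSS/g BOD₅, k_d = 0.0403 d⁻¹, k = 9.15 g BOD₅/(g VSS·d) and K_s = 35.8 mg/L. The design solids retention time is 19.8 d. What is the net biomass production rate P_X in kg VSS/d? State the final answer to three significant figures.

For a completely mixed reactor with recycle the Lawrence–McCarty relation gives S = K_s·(1 + k_d·θ_c) / [θ_c·(Y·k − k_d) − 1] = 35.8 × (1 + 0.0403 × 19.8) / [19.8 × (0.667 × 9.15 − 0.0403) − 1] = 64.37 / 119.0 = 0.5407 mg/L.
Y_obs = Y / (1 + k_d θ_c) = 0.667 / (1 + 0.0403 × 19.8) = 0.667 / 1.798 = 0.3710.
ΔS = 2420 − 0.541 = 2419 mg/L, so the substrate removal rate is 96.7 × 2419/1000 = 234.0 kg BOD₅/d.
So the net sludge growth is P_X = 0.3710 × 234.0 = 86.80 kg VSS/d.

P_X ≈ 86.8 kg VSS/d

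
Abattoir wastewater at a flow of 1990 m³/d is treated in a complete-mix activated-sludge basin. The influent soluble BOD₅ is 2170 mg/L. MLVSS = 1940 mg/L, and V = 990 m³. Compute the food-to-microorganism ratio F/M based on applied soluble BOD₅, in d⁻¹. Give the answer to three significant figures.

F/M ≈ 2.25 d⁻¹

F/M = Q·S₀ / (V·X) = 1990 × 2170 / (990.0 × 1940) = 2.248 g soluble BOD₅·(g VSS·d)⁻¹.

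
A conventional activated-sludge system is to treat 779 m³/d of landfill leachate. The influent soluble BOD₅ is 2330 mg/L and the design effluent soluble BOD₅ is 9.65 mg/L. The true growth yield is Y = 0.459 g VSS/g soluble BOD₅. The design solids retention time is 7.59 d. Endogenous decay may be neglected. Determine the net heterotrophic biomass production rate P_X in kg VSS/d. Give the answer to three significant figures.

Since k_d ≈ 0, Y_obs = Y = 0.459 g VSS/g soluble BOD₅.
Q·(S₀ − S) = 779 × (2330 − 9.65) × 10⁻³ = 1808 kg/d removed.
Biomass produced: P_X = Y_obs·Q·ΔS = 0.4590 × 1808 ≈ 829.7 kg VSS/d.

P_X ≈ 830 kg VSS/d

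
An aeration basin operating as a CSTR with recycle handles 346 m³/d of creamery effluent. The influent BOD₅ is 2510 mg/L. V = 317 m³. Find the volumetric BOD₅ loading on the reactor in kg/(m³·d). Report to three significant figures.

L_v ≈ 2.74 kg BOD₅/(m³·d)

Volumetric loading L_v = Q·S₀ / V = 346 × 2510 g/m³ / 317.0 m³ = 2740 g/(m³·d) = 2.740 kg BOD₅/(m³·d).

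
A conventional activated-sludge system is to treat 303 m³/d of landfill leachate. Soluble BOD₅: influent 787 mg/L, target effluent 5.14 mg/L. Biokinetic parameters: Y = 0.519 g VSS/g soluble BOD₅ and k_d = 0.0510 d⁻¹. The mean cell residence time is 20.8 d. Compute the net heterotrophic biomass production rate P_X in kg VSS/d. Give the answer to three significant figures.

P_X ≈ 59.7 kg VSS/d

The observed yield is Y_obs = Y/(1 + k_d·θ_c) = 0.519 / (1 + 0.0510 × 20.8) = 0.519 / 2.061 = 0.2518 g VSS per g soluble BOD₅ removed.
Q·(S₀ − S) = 303 × (787 − 5.14) × 10⁻³ = 236.9 kg/d removed.
P_X = Y_obs · Q(S₀ − S) = 0.2518 × 236.9 = 59.66 kg VSS/d.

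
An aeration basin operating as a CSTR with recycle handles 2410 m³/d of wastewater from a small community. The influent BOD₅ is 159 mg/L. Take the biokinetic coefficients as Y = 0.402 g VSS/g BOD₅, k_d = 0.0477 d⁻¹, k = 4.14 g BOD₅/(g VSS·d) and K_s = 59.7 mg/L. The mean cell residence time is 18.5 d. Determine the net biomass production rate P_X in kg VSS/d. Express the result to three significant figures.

Effluent substrate depends only on kinetics and SRT: S = K_s(1 + k_d θ_c) / [θ_c(Yk − k_d) − 1] = 59.7 × (1 + 0.0477 × 18.5) / [18.5 × (0.402 × 4.14 − 0.0477) − 1] = 112.4 / 28.91 = 3.888 mg/L.
Y_obs = Y / (1 + k_d θ_c) = 0.402 / (1 + 0.0477 × 18.5) = 0.402 / 1.882 = 0.2136.
Substrate removed = Q·(S₀ − S) = 2410 m³/d × (159 − 3.89) g/m³ = 3.74×10^5 g/d = 373.8 kg/d.
P_X = Y_obs · Q(S₀ − S) = 0.2136 × 373.8 = 79.83 kg VSS/d.

P_X ≈ 79.8 kg VSS/d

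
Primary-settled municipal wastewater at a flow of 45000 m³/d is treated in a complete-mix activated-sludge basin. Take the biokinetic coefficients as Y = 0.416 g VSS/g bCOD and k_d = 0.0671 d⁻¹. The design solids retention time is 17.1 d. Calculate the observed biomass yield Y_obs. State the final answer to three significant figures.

Y_obs ≈ 0.194 g VSS/g bCOD

Y_obs = Y / (1 + k_d θ_c) = 0.416 / (1 + 0.0671 × 17.1) = 0.416 / 2.147 = 0.1937.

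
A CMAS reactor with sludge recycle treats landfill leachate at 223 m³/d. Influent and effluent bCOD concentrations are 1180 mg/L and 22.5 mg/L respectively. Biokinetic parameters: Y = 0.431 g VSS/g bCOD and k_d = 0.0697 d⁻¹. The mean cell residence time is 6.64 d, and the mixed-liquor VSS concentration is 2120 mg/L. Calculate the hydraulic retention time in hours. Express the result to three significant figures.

From the SRT design equation V = Y Q (S₀−S) θ_c / [X (1 + k_d θ_c)] = 0.431 × 223 × (1180 − 22.5) × 6.64 / [2120 × (1 + 0.0697 × 6.64)] = 7.39×10^5 / 3101 = 238.2 m³.
τ = V/Q = 238.2/223 = 1.068 d, or 25.64 h.

τ ≈ 25.6 h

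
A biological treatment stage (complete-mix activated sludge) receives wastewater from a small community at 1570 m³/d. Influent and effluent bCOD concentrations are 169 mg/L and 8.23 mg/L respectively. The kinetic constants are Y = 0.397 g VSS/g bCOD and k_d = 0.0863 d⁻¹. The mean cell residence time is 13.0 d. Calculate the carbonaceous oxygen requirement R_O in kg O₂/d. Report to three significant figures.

Observed yield with endogenous decay: Y_obs = Y / (1 + k_d·θ_c) = 0.397 / (1 + 0.0863 × 13.0) = 0.397 / 2.122 = 0.1871 g VSS/g bCOD.
Mass of bCOD removed per day: Q(S₀ − S) = 1570 × 160.8 g/m³ = 252.4 kg/d.
Biomass synthesised: P_X = Y_obs × 252.4 = 47.22 kg VSS/d.
R_O = Q·(S₀ − S) − 1.42·P_X = 252.4 − 1.42 × 47.22 = 185.3 kg O₂/d.

R_O ≈ 185 kg O₂/d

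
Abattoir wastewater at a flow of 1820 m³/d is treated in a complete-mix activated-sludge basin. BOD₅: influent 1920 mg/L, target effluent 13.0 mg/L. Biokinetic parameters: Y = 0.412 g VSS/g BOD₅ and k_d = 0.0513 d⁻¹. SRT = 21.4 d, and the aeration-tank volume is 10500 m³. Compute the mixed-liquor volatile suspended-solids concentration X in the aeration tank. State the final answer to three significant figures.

X ≈ 1390 mg/L

Solving the biomass balance for X: X = Y Q (S₀−S) θ_c / [V (1+k_d θ_c)] = 0.412 × 1820 × (1920 − 13.0) × 21.4 / [10500 × (1 + 0.0513 × 21.4)] = 1389 mg/L.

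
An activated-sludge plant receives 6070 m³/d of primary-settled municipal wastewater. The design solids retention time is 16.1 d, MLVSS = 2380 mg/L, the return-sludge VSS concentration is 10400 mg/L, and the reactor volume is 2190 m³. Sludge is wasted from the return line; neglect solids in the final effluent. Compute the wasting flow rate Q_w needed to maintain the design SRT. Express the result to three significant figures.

Q_w ≈ 31.1 m³/d

θ_c = V·X/(Q_w·X_r) when wasting from the recycle, so Q_w = V·X/(θ_c·X_r) = 2190 × 2380 / (16.1 × 10400) = 31.13 m³/d.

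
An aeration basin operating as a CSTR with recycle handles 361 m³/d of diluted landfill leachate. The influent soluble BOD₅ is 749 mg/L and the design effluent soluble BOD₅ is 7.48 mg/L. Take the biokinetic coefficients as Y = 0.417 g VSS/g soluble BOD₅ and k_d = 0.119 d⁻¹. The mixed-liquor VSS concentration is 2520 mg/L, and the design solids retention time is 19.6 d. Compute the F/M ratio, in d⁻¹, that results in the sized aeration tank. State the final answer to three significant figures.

F/M ≈ 0.412 d⁻¹

Rearranging the biomass balance for a CMAS with decay, V = Y·Q·ΔS·θ_c / [X·(1+k_d θ_c)] = 0.417 × 361 × (749 − 7.48) × 19.6 / [2520 × (1 + 0.119 × 19.6)] = 2.19×10^6 / 8398 = 260.5 m³.
Food-to-microorganism ratio F/M = Q S₀ / (V X) = 361 × 749 / (260.5 × 2520) = 0.4118 d⁻¹.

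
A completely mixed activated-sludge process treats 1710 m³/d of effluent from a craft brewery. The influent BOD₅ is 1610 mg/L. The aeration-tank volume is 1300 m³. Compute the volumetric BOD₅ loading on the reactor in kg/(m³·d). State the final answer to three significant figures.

L_v = Q S₀ / V = 1710 × 1610 × 10⁻³ / 1300 = 2.118 kg/(m³·d).

L_v ≈ 2.12 kg BOD₅/(m³·d)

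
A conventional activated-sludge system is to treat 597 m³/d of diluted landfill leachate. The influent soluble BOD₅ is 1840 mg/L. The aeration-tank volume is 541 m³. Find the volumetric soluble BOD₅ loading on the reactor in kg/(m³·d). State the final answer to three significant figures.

L_v = Q S₀ / V = 597 × 1840 × 10⁻³ / 541.0 = 2.030 kg/(m³·d).

L_v ≈ 2.03 kg soluble BOD₅/(m³·d)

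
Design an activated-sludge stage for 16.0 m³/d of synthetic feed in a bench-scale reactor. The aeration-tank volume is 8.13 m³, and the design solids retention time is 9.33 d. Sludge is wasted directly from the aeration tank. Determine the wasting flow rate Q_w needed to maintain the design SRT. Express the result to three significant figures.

Q_w ≈ 0.871 m³/d

With mixed-liquor wasting, θ_c = V/Q_w, so Q_w = V/θ_c = 8.130/9.33 = 0.8714 m³/d.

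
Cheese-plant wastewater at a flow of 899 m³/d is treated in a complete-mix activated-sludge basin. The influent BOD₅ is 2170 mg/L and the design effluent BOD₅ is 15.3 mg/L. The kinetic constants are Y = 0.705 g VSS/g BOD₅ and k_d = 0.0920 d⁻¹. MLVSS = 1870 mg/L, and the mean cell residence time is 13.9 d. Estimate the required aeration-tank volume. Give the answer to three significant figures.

V ≈ 4450 m³

Rearranging the biomass balance for a CMAS with decay, V = Y·Q·ΔS·θ_c / [X·(1+k_d θ_c)] = 0.705 × 899 × (2170 − 15.3) × 13.9 / [1870 × (1 + 0.0920 × 13.9)] = 1.9×10^7 / 4261 = 4455 m³.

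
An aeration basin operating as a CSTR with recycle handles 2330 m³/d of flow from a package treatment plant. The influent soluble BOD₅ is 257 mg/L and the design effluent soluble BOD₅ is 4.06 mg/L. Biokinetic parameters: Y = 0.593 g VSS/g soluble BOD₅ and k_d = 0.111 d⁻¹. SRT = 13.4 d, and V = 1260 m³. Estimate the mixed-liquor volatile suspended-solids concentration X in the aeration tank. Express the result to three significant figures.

X ≈ 1490 mg/L

X = Y·Q·ΔS·θ_c / [V·(1 + k_d θ_c)] = 0.593 × 2330 × (257 − 4.06) × 13.4 / [1260 × (1 + 0.111 × 13.4)] = 1494 mg/L.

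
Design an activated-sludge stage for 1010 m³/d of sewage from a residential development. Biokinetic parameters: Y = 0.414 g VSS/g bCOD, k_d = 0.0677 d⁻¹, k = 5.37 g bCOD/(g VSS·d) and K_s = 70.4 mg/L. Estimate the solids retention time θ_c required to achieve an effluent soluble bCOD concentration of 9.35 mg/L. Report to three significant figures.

θ_c ≈ 5.18 d

At the target effluent, Y k S/(K_s+S) = 0.414×5.37×9.35/79.75 = 0.2606 d⁻¹.
Then 1/θ_c = μ − k_d = 0.2606 − 0.0677 = 0.1929 d⁻¹, giving θ_c = 5.183 d.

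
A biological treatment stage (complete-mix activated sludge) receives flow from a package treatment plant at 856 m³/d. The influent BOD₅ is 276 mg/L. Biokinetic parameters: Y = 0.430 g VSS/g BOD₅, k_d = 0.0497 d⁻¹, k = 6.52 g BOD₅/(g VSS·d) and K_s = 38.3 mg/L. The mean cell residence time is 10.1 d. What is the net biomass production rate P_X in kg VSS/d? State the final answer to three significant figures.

Effluent substrate depends only on kinetics and SRT: S = K_s(1 + k_d θ_c) / [θ_c(Yk − k_d) − 1] = 38.3 × (1 + 0.0497 × 10.1) / [10.1 × (0.430 × 6.52 − 0.0497) − 1] = 57.53 / 26.81 = 2.145 mg/L.
Observed yield with endogenous decay: Y_obs = Y / (1 + k_d·θ_c) = 0.430 / (1 + 0.0497 × 10.1) = 0.430 / 1.502 = 0.2863 g VSS/g BOD₅.
Q·(S₀ − S) = 856 × (276 − 2.15) × 10⁻³ = 234.4 kg/d removed.
Net biomass production P_X = Y_obs × Q·(S₀ − S) = 0.2863 × 234.4 = 67.11 kg VSS/d.

P_X ≈ 67.1 kg VSS/d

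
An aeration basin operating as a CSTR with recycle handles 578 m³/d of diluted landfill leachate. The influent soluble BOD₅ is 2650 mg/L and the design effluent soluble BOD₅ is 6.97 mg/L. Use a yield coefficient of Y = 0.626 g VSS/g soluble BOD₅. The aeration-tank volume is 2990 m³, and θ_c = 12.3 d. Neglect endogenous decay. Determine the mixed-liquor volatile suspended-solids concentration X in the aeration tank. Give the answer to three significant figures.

X ≈ 3930 mg/L

Without decay, X = Y Q (S₀−S) θ_c / V = 0.626 × 578 × (2650 − 6.97) × 12.3 / 2990 = 3934 mg/L.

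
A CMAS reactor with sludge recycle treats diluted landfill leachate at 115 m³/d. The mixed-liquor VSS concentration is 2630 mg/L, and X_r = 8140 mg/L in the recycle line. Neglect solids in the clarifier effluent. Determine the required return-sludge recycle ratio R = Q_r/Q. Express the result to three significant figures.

R ≈ 0.477

Solids balance on the clarifier gives (1+R)X = R·X_r, so R = X/(X_r − X) = 2630 / (8140 − 2630) = 0.4773.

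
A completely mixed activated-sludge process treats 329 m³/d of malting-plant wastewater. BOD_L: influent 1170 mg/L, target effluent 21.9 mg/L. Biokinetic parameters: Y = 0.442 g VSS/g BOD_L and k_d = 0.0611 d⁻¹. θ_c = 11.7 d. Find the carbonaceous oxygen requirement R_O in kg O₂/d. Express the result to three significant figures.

Observed yield with endogenous decay: Y_obs = Y / (1 + k_d·θ_c) = 0.442 / (1 + 0.0611 × 11.7) = 0.442 / 1.715 = 0.2577 g VSS/g BOD_L.
ΔS = 1170 − 21.9 = 1148 mg/L, so the substrate removal rate is 329 × 1148/1000 = 377.7 kg BOD_L/d.
P_X = Y_obs·Q·(S₀ − S) = 0.2577 × 377.7 = 97.36 kg VSS/d.
Carbonaceous O₂ demand = substrate oxidised − cell-mass equivalent = 377.7 − 1.42 × 97.36 = 239.5 kg O₂/d.

R_O ≈ 239 kg O₂/d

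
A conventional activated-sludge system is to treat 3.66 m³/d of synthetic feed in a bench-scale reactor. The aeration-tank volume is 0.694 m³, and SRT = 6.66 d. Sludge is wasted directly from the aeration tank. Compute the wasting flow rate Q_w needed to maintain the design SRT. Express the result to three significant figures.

For wasting at MLVSS concentration, Q_w = V/θ_c = 0.6940/6.66 = 0.1042 m³/d.

Q_w ≈ 0.104 m³/d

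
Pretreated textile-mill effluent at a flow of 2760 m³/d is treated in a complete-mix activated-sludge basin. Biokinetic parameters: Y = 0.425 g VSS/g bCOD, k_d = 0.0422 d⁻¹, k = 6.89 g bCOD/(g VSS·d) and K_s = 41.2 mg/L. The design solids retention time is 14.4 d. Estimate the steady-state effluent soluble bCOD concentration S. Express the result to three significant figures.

S ≈ 1.63 mg/L

Effluent substrate depends only on kinetics and SRT: S = K_s(1 + k_d θ_c) / [θ_c(Yk − k_d) − 1] = 41.2 × (1 + 0.0422 × 14.4) / [14.4 × (0.425 × 6.89 − 0.0422) − 1] = 66.24 / 40.56 = 1.633 mg/L.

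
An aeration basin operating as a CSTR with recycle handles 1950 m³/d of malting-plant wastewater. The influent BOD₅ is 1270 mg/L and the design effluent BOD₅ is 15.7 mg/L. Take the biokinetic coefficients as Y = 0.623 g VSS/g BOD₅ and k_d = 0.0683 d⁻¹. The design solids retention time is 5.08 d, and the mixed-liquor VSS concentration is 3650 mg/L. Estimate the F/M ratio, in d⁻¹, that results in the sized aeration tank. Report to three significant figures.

F/M ≈ 0.431 d⁻¹

Rearranging the biomass balance for a CMAS with decay, V = Y·Q·ΔS·θ_c / [X·(1+k_d θ_c)] = 0.623 × 1950 × (1270 − 15.7) × 5.08 / [3650 × (1 + 0.0683 × 5.08)] = 7.74×10^6 / 4916 = 1574 m³.
F/M = applied load / biomass = Q·S₀/(V·X) = 1950 × 1270 / (1574 × 3650) = 0.4309 d⁻¹.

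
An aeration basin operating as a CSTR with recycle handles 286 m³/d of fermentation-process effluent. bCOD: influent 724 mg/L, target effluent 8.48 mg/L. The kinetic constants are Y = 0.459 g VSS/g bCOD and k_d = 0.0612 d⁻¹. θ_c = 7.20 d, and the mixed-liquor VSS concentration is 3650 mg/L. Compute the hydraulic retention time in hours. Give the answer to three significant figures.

τ ≈ 10.8 h

Rearranging the biomass balance for a CMAS with decay, V = Y·Q·ΔS·θ_c / [X·(1+k_d θ_c)] = 0.459 × 286 × (724 − 8.48) × 7.20 / [3650 × (1 + 0.0612 × 7.20)] = 6.76×10^5 / 5258 = 128.6 m³.
Hydraulic retention time τ = V/Q = 128.6 / 286 = 0.4497 d = 10.79 h.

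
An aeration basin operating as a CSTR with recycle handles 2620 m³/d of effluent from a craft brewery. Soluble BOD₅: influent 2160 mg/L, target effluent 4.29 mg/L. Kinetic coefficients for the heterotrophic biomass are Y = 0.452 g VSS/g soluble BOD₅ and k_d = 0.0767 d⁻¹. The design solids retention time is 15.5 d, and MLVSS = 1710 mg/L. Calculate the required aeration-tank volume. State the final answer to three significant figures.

V ≈ 10600 m³

Rearranging the biomass balance for a CMAS with decay, V = Y·Q·ΔS·θ_c / [X·(1+k_d θ_c)] = 0.452 × 2620 × (2160 − 4.29) × 15.5 / [1710 × (1 + 0.0767 × 15.5)] = 3.96×10^7 / 3743 = 10572 m³.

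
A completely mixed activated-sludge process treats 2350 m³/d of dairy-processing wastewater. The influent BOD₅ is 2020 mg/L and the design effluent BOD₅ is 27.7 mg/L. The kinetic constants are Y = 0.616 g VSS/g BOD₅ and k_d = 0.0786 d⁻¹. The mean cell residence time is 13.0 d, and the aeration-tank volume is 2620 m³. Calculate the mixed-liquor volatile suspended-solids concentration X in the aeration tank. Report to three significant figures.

X ≈ 7080 mg/L

From V·X·(1 + k_d·θ_c) = Y·Q·(S₀ − S)·θ_c: X = 0.616 × 2350 × (2020 − 27.7) × 13.0 / [2620 × (1 + 0.0786 × 13.0)] = 7078 mg/L.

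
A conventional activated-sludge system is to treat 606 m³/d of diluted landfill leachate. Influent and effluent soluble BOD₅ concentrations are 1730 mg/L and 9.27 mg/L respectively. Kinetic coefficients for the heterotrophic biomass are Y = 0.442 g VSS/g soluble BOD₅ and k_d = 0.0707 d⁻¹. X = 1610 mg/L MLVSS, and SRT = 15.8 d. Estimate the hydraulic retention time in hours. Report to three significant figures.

τ ≈ 84.6 h

Rearranging the biomass balance for a CMAS with decay, V = Y·Q·ΔS·θ_c / [X·(1+k_d θ_c)] = 0.442 × 606 × (1730 − 9.27) × 15.8 / [1610 × (1 + 0.0707 × 15.8)] = 7.28×10^6 / 3408 = 2137 m³.
Hydraulic retention time τ = V/Q = 2137 / 606 = 3.526 d = 84.61 h.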